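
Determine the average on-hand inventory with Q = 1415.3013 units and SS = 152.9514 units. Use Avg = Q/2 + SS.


Q/2 = 707.6507
Avg = 707.6507 + 152.9514 = 860.6021

860.6021 units


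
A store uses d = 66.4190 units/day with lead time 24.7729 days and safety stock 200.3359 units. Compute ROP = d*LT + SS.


d*LT = 66.4190 * 24.7729 = 1645.3912
ROP = 1645.3912 + 200.3359 = 1845.7271

1845.7271 units


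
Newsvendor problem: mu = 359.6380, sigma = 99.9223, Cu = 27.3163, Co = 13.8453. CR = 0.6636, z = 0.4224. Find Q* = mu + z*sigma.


CR = Cu/(Cu+Co) = 27.3163/(27.3163+13.8453) = 0.6636
z = 0.4224
Q* = 359.6380 + 0.4224 * 99.9223 = 401.8452

401.8452 units


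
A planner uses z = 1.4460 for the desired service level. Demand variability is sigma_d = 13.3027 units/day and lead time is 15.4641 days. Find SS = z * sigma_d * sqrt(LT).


sqrt(LT) = sqrt(15.4641) = 3.9324
SS = 1.4460 * 13.3027 * 3.9324 = 75.6433

75.6433 units


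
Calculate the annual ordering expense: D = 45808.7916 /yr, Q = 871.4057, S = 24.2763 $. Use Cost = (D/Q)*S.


Number of orders = D/Q = 52.5688
Cost = 52.5688 * 24.2763 = 1276.1771

1276.1771 $/yr


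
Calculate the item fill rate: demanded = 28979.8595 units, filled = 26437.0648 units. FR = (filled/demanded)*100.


FR = 26437.0648 / 28979.8595 * 100 = 91.2256

91.2256%


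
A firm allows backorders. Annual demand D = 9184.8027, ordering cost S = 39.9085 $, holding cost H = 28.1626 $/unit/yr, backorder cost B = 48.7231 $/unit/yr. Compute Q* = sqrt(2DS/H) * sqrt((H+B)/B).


sqrt(2DS/H) = 161.3416
sqrt((H+B)/B) = 1.2562
Q* = 161.3416 * 1.2562 = 202.6756

202.6756 units


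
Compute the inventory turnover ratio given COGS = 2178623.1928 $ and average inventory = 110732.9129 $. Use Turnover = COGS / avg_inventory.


Turnover = 2178623.1928 / 110732.9129 = 19.6746

19.6746


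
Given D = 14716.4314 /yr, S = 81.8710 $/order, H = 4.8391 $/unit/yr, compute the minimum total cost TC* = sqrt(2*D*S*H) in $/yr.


2*D*S*H = 11660769.1577
TC* = sqrt(11660769.1577) = 3414.7868

3414.7868 $/yr


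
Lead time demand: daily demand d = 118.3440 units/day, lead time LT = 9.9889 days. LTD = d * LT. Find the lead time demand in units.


LTD = 118.3440 * 9.9889 = 1182.1264

1182.1264 units


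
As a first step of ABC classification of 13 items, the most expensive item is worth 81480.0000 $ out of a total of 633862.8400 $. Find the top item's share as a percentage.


Top item = 81480.0000
Total = 633862.8400
Percentage = 81480.0000 / 633862.8400 * 100 = 12.8545

12.8545%


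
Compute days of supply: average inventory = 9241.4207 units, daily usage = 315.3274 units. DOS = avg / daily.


DOS = 9241.4207 / 315.3274 = 29.3074

29.3074 days


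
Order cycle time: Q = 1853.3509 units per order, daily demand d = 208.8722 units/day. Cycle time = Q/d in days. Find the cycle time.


Cycle = 1853.3509 / 208.8722 = 8.8731

8.8731 days


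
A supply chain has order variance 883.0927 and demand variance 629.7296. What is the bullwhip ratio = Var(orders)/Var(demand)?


BW = 883.0927 / 629.7296 = 1.4023

1.4023


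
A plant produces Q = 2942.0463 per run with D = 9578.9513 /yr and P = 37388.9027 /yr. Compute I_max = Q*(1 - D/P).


D/P = 0.2562
1 - D/P = 0.7438
I_max = 2942.0463 * 0.7438 = 2188.3008

2188.3008 units


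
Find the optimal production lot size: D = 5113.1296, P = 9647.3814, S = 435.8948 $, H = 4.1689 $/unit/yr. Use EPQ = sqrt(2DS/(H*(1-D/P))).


1 - D/P = 1 - 0.5300 = 0.4700
H*(1-D/P) = 1.9594
2DS = 4457573.2087
EPQ = sqrt(2274996.9615) = 1508.3093

1508.3093 units


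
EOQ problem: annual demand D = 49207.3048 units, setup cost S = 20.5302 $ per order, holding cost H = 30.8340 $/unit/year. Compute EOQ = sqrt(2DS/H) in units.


2*D*S = 2 * 49207.3048 * 20.5302 = 2020471.6180
2*D*S/H = 65527.3924
EOQ = sqrt(65527.3924) = 255.9832

255.9832 units


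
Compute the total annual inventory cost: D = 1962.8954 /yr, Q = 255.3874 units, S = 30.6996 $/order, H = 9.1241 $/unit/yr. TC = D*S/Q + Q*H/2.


Ordering cost = D*S/Q = 235.9557
Holding cost = Q*H/2 = 1165.0901
TC = 235.9557 + 1165.0901 = 1401.0458

1401.0458 $/yr


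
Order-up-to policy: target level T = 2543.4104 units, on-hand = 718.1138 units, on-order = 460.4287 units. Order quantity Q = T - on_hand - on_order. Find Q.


Inventory position = OH + OO = 718.1138 + 460.4287 = 1178.5425
Q = 2543.4104 - 1178.5425 = 1364.8679

1364.8679 units


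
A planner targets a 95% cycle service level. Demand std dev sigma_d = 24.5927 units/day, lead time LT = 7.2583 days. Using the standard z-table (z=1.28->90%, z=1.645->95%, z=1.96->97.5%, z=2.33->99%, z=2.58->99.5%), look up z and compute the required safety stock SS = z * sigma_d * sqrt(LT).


From the table, SL = 95% corresponds to z = 1.645
sqrt(LT) = sqrt(7.2583) = 2.6941
SS = 1.645 * 24.5927 * 2.6941 = 108.9907

108.9907 units


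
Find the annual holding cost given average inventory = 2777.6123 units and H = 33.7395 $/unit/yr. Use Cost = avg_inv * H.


Cost = 2777.6123 * 33.7395 = 93715.2502

93715.2502 $/yr


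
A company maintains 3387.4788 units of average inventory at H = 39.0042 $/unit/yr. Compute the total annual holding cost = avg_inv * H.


Cost = 3387.4788 * 39.0042 = 132125.9006

132125.9006 $/yr


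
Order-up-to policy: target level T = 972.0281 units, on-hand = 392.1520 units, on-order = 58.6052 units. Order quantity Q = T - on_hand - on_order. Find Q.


Inventory position = OH + OO = 392.1520 + 58.6052 = 450.7572
Q = 972.0281 - 450.7572 = 521.2709

521.2709 units


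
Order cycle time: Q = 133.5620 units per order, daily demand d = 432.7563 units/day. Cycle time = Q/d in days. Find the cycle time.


Cycle = 133.5620 / 432.7563 = 0.3086

0.3086 days


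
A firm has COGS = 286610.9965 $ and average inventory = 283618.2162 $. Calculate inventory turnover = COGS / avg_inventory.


Turnover = 286610.9965 / 283618.2162 = 1.0106

1.0106


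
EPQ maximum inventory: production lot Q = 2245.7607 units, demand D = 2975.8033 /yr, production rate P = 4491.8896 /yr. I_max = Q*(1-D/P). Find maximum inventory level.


D/P = 0.6625
1 - D/P = 0.3375
I_max = 2245.7607 * 0.3375 = 757.9810

757.9810 units


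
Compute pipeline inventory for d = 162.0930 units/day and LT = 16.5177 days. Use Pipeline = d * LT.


Pipeline = 162.0930 * 16.5177 = 2677.4035

2677.4035 units


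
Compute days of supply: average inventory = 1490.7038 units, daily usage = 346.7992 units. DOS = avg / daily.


DOS = 1490.7038 / 346.7992 = 4.2985

4.2985 days


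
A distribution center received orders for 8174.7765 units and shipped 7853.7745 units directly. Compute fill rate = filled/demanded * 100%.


FR = 7853.7745 / 8174.7765 * 100 = 96.0733

96.0733%


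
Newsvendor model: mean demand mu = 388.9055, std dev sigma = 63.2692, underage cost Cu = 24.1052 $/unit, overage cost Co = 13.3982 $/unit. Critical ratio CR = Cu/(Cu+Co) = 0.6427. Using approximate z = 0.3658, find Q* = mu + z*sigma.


CR = Cu/(Cu+Co) = 24.1052/(24.1052+13.3982) = 0.6427
z = 0.3658
Q* = 388.9055 + 0.3658 * 63.2692 = 412.0494

412.0494 units


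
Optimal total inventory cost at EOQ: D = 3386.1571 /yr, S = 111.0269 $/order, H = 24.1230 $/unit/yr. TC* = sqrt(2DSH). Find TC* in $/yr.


2*D*S*H = 18138302.0482
TC* = sqrt(18138302.0482) = 4258.9086

4258.9086 $/yr


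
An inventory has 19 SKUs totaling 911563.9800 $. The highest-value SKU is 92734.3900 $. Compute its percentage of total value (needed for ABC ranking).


Top item = 92734.3900
Total = 911563.9800
Percentage = 92734.3900 / 911563.9800 * 100 = 10.1731

10.1731%


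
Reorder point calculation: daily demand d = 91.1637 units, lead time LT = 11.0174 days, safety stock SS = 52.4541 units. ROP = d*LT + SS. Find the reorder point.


d*LT = 91.1637 * 11.0174 = 1004.3869
ROP = 1004.3869 + 52.4541 = 1056.8410

1056.8410 units


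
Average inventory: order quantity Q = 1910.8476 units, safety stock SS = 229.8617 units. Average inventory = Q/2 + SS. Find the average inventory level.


Q/2 = 955.4238
Avg = 955.4238 + 229.8617 = 1185.2855

1185.2855 units


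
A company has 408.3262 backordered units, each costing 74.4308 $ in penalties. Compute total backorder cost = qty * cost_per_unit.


Total = 408.3262 * 74.4308 = 30392.0457

30392.0457 $


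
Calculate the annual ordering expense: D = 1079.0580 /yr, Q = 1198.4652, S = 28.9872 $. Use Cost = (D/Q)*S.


Number of orders = D/Q = 0.9004
Cost = 0.9004 * 28.9872 = 26.0991

26.0991 $/yr


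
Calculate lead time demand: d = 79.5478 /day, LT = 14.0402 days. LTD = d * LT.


LTD = 79.5478 * 14.0402 = 1116.8670

1116.8670 units


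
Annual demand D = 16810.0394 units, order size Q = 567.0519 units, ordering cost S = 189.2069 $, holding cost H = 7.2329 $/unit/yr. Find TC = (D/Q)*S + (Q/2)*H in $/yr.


Ordering cost = D*S/Q = 5608.9671
Holding cost = Q*H/2 = 2050.7148
TC = 5608.9671 + 2050.7148 = 7659.6819

7659.6819 $/yr


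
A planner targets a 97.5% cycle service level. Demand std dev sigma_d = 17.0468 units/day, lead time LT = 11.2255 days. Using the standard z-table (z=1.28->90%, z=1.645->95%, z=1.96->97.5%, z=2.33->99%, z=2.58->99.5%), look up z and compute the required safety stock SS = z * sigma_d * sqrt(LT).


From the table, SL = 97.5% corresponds to z = 1.96
sqrt(LT) = sqrt(11.2255) = 3.3504
SS = 1.96 * 17.0468 * 3.3504 = 111.9442

111.9442 units


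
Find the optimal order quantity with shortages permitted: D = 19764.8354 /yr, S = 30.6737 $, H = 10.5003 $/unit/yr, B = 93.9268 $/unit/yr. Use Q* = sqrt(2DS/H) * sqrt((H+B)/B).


sqrt(2DS/H) = 339.8160
sqrt((H+B)/B) = 1.0544
Q* = 339.8160 * 1.0544 = 358.3073

358.3073 units


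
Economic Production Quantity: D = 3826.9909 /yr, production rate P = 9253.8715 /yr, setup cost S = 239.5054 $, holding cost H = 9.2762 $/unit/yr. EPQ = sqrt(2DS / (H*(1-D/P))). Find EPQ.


1 - D/P = 1 - 0.4136 = 0.5864
H*(1-D/P) = 5.4400
2DS = 1833169.9726
EPQ = sqrt(336981.3216) = 580.5009

580.5009 units


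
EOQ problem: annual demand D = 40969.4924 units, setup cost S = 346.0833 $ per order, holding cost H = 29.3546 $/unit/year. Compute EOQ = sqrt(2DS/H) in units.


2*D*S = 2 * 40969.4924 * 346.0833 = 28357714.2582
2*D*S/H = 966039.8799
EOQ = sqrt(966039.8799) = 982.8733

982.8733 units


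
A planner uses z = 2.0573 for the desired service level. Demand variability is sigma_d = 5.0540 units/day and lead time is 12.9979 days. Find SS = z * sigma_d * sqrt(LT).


sqrt(LT) = sqrt(12.9979) = 3.6053
SS = 2.0573 * 5.0540 * 3.6053 = 37.4860

37.4860 units


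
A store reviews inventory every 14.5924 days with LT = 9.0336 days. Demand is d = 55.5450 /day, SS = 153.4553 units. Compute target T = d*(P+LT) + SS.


P + LT = 23.6260
d*(P+LT) = 55.5450 * 23.6260 = 1312.3062
T = 1312.3062 + 153.4553 = 1465.7615

1465.7615 units


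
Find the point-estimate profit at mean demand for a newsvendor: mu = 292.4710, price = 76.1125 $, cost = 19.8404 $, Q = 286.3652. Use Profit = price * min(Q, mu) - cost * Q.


Sales at mu = min(286.3652, 292.4710) = 286.3652
Revenue = 76.1125 * 286.3652 = 21795.9713
Total cost = 19.8404 * 286.3652 = 5681.6001
Profit = 21795.9713 - 5681.6001 = 16114.3712

16114.3712 $


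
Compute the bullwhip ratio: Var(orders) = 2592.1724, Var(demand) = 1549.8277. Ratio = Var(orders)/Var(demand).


BW = 2592.1724 / 1549.8277 = 1.6726

1.6726


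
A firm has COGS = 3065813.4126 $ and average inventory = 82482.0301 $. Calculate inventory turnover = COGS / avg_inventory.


Turnover = 3065813.4126 / 82482.0301 = 37.1695

37.1695


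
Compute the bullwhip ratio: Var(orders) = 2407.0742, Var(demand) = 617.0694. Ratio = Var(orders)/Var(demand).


BW = 2407.0742 / 617.0694 = 3.9008

3.9008


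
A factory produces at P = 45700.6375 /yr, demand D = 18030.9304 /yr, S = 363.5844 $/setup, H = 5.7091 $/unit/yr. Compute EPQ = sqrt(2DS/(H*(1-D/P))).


1 - D/P = 1 - 0.3945 = 0.6055
H*(1-D/P) = 3.4566
2DS = 13111530.0219
EPQ = sqrt(3793179.7200) = 1947.6087

1947.6087 units


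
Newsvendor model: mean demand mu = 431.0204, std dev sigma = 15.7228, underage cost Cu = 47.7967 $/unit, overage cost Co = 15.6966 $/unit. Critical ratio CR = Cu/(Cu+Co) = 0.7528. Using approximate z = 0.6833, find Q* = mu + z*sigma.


CR = Cu/(Cu+Co) = 47.7967/(47.7967+15.6966) = 0.7528
z = 0.6833
Q* = 431.0204 + 0.6833 * 15.7228 = 441.7638

441.7638 units


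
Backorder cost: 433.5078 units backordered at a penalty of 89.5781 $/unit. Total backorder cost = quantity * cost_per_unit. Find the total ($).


Total = 433.5078 * 89.5781 = 38832.8051

38832.8051 $


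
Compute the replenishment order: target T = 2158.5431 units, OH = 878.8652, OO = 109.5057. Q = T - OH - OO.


Inventory position = OH + OO = 878.8652 + 109.5057 = 988.3709
Q = 2158.5431 - 988.3709 = 1170.1722

1170.1722 units


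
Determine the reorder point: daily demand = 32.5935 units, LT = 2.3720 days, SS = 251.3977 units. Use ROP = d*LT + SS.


d*LT = 32.5935 * 2.3720 = 77.3118
ROP = 77.3118 + 251.3977 = 328.7095

328.7095 units


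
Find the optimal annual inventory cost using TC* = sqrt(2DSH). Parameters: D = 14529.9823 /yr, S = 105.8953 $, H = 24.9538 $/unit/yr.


2*D*S*H = 76790669.8411
TC* = sqrt(76790669.8411) = 8763.0286

8763.0286 $/yr


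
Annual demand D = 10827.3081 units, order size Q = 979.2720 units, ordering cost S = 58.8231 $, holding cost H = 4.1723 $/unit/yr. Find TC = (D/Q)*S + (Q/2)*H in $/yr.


Ordering cost = D*S/Q = 650.3768
Holding cost = Q*H/2 = 2042.9083
TC = 650.3768 + 2042.9083 = 2693.2851

2693.2851 $/yr


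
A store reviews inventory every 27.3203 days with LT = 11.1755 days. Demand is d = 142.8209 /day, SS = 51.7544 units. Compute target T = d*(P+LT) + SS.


P + LT = 38.4958
d*(P+LT) = 142.8209 * 38.4958 = 5498.0048
T = 5498.0048 + 51.7544 = 5549.7592

5549.7592 units


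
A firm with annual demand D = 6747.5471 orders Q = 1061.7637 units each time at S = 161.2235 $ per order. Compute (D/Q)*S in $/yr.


Number of orders = D/Q = 6.3550
Cost = 6.3550 * 161.2235 = 1024.5812

1024.5812 $/yr


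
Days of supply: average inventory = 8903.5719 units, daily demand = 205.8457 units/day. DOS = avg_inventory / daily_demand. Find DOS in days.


DOS = 8903.5719 / 205.8457 = 43.2536

43.2536 days


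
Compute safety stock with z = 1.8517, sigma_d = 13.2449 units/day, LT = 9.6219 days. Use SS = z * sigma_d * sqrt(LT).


sqrt(LT) = sqrt(9.6219) = 3.1019
SS = 1.8517 * 13.2449 * 3.1019 = 76.0764

76.0764 units


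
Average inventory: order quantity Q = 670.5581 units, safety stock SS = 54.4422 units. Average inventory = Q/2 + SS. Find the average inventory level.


Q/2 = 335.2790
Avg = 335.2790 + 54.4422 = 389.7212

389.7212 units


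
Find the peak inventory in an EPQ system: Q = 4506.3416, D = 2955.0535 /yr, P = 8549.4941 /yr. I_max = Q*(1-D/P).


D/P = 0.3456
1 - D/P = 0.6544
I_max = 4506.3416 * 0.6544 = 2948.7663

2948.7663 units


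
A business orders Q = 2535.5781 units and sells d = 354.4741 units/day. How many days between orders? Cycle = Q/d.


Cycle = 2535.5781 / 354.4741 = 7.1531

7.1531 days


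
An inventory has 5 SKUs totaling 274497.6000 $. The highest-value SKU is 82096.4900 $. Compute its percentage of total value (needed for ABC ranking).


Top item = 82096.4900
Total = 274497.6000
Percentage = 82096.4900 / 274497.6000 * 100 = 29.9079

29.9079%


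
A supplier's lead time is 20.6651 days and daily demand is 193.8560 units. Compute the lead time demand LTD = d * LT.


LTD = 193.8560 * 20.6651 = 4006.0536

4006.0536 units


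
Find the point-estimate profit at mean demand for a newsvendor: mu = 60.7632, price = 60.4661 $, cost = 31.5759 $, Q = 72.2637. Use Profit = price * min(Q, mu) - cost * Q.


Sales at mu = min(72.2637, 60.7632) = 60.7632
Revenue = 60.4661 * 60.7632 = 3674.1137
Total cost = 31.5759 * 72.2637 = 2281.7914
Profit = 3674.1137 - 2281.7914 = 1392.3224

1392.3224 $


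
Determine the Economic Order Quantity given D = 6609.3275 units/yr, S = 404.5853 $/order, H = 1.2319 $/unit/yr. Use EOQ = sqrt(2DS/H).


2*D*S = 2 * 6609.3275 * 404.5853 = 5348073.4988
2*D*S/H = 4341321.1290
EOQ = sqrt(4341321.1290) = 2083.5837

2083.5837 units


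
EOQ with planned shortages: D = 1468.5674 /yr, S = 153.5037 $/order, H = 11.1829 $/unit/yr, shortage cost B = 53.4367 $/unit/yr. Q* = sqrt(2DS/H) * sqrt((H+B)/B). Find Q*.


sqrt(2DS/H) = 200.7910
sqrt((H+B)/B) = 1.0997
Q* = 200.7910 * 1.0997 = 220.8038

220.8038 units


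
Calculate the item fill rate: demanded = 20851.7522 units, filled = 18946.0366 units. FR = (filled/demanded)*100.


FR = 18946.0366 / 20851.7522 * 100 = 90.8606

90.8606%


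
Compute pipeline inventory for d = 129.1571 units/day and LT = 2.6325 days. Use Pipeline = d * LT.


Pipeline = 129.1571 * 2.6325 = 340.0061

340.0061 units


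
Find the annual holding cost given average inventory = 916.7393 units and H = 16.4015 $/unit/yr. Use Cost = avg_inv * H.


Cost = 916.7393 * 16.4015 = 15035.8996

15035.8996 $/yr


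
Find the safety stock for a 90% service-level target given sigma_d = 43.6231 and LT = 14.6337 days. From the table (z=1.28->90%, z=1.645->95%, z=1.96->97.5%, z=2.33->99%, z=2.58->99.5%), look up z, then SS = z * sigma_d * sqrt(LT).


From the table, SL = 90% corresponds to z = 1.28
sqrt(LT) = sqrt(14.6337) = 3.8254
SS = 1.28 * 43.6231 * 3.8254 = 213.6011

213.6011 units


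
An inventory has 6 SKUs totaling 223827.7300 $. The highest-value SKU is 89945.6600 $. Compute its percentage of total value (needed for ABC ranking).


Top item = 89945.6600
Total = 223827.7300
Percentage = 89945.6600 / 223827.7300 * 100 = 40.1852

40.1852%


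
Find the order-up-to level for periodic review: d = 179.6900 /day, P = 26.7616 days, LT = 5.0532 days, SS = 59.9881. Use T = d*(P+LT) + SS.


P + LT = 31.8148
d*(P+LT) = 179.6900 * 31.8148 = 5716.8014
T = 5716.8014 + 59.9881 = 5776.7895

5776.7895 units


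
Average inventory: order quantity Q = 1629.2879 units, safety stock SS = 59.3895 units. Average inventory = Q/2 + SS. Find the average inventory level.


Q/2 = 814.6440
Avg = 814.6440 + 59.3895 = 874.0335

874.0335 units


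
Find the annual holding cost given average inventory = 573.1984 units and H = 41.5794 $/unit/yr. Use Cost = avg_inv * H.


Cost = 573.1984 * 41.5794 = 23833.2456

23833.2456 $/yr


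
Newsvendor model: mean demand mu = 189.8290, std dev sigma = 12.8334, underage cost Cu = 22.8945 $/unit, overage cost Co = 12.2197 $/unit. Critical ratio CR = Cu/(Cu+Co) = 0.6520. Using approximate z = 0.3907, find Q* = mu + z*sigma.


CR = Cu/(Cu+Co) = 22.8945/(22.8945+12.2197) = 0.6520
z = 0.3907
Q* = 189.8290 + 0.3907 * 12.8334 = 194.8430

194.8430 units


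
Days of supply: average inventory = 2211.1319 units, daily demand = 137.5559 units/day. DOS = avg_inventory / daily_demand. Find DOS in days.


DOS = 2211.1319 / 137.5559 = 16.0744

16.0744 days


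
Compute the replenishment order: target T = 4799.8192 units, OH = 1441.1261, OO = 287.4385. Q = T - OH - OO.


Inventory position = OH + OO = 1441.1261 + 287.4385 = 1728.5646
Q = 4799.8192 - 1728.5646 = 3071.2546

3071.2546 units


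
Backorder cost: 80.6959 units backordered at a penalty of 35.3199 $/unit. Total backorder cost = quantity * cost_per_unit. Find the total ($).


Total = 80.6959 * 35.3199 = 2850.1711

2850.1711 $


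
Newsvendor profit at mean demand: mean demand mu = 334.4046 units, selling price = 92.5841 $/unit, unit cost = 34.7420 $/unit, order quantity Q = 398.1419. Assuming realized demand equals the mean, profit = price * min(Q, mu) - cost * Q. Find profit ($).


Sales at mu = min(398.1419, 334.4046) = 334.4046
Revenue = 92.5841 * 334.4046 = 30960.5489
Total cost = 34.7420 * 398.1419 = 13832.2459
Profit = 30960.5489 - 13832.2459 = 17128.3030

17128.3030 $


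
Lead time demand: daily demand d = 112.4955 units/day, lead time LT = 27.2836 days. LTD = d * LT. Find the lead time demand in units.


LTD = 112.4955 * 27.2836 = 3069.2822

3069.2822 units


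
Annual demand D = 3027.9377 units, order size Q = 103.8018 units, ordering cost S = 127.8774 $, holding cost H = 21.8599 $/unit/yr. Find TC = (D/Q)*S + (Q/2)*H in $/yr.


Ordering cost = D*S/Q = 3730.2320
Holding cost = Q*H/2 = 1134.5485
TC = 3730.2320 + 1134.5485 = 4864.7805

4864.7805 $/yr


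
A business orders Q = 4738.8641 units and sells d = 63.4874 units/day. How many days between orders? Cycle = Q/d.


Cycle = 4738.8641 / 63.4874 = 74.6426

74.6426 days


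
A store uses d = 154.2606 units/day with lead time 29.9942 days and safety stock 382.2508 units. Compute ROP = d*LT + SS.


d*LT = 154.2606 * 29.9942 = 4626.9233
ROP = 4626.9233 + 382.2508 = 5009.1741

5009.1741 units


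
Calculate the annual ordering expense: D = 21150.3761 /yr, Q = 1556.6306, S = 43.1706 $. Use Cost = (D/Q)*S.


Number of orders = D/Q = 13.5873
Cost = 13.5873 * 43.1706 = 586.5710

586.5710 $/yr


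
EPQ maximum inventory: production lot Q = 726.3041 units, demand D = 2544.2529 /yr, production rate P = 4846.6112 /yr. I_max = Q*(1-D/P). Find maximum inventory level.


D/P = 0.5250
1 - D/P = 0.4750
I_max = 726.3041 * 0.4750 = 345.0271

345.0271 units


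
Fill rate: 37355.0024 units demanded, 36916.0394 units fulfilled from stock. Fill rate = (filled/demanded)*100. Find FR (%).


FR = 36916.0394 / 37355.0024 * 100 = 98.8249

98.8249%


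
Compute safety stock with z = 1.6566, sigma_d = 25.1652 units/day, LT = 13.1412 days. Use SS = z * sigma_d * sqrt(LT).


sqrt(LT) = sqrt(13.1412) = 3.6251
SS = 1.6566 * 25.1652 * 3.6251 = 151.1247

151.1247 units


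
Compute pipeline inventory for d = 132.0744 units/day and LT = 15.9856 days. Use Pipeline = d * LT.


Pipeline = 132.0744 * 15.9856 = 2111.2885

2111.2885 units


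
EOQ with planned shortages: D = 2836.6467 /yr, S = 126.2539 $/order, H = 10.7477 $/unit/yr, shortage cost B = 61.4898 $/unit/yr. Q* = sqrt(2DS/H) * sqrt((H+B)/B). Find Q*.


sqrt(2DS/H) = 258.1560
sqrt((H+B)/B) = 1.0839
Q* = 258.1560 * 1.0839 = 279.8093

279.8093 units


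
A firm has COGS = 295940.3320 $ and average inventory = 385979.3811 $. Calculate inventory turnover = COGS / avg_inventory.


Turnover = 295940.3320 / 385979.3811 = 0.7667

0.7667


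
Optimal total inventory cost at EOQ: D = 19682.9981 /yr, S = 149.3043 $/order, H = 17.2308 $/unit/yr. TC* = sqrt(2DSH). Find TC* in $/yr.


2*D*S*H = 101274242.4960
TC* = sqrt(101274242.4960) = 10063.5104

10063.5104 $/yr


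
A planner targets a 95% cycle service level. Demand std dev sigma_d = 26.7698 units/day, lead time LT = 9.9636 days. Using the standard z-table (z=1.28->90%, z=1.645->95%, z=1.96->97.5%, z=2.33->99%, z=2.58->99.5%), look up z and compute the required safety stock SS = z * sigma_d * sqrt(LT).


From the table, SL = 95% corresponds to z = 1.645
sqrt(LT) = sqrt(9.9636) = 3.1565
SS = 1.645 * 26.7698 * 3.1565 = 139.0014

139.0014 units


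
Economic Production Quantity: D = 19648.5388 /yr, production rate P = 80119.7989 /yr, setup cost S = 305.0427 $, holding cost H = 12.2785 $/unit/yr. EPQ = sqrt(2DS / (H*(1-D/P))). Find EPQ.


1 - D/P = 1 - 0.2452 = 0.7548
H*(1-D/P) = 9.2673
2DS = 11987286.6532
EPQ = sqrt(1293499.9261) = 1137.3214

1137.3214 units


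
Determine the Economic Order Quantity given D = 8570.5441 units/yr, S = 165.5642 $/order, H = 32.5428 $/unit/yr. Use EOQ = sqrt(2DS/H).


2*D*S = 2 * 8570.5441 * 165.5642 = 2837950.5550
2*D*S/H = 87206.7110
EOQ = sqrt(87206.7110) = 295.3078

295.3078 units


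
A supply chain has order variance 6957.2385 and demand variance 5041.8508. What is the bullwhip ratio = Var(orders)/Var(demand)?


BW = 6957.2385 / 5041.8508 = 1.3799

1.3799


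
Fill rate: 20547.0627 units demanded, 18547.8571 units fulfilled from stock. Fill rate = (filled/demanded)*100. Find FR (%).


FR = 18547.8571 / 20547.0627 * 100 = 90.2701

90.2701%


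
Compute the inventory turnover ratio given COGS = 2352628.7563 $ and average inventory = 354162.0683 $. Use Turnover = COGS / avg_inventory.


Turnover = 2352628.7563 / 354162.0683 = 6.6428

6.6428


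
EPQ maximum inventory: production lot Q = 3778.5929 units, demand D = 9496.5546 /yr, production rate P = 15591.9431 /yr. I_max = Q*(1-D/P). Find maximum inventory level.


D/P = 0.6091
1 - D/P = 0.3909
I_max = 3778.5929 * 0.3909 = 1477.1726

1477.1726 units


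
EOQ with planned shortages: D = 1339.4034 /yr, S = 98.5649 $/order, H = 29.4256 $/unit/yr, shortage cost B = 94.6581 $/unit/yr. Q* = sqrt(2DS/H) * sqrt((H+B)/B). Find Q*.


sqrt(2DS/H) = 94.7260
sqrt((H+B)/B) = 1.1449
Q* = 94.7260 * 1.1449 = 108.4545

108.4545 units


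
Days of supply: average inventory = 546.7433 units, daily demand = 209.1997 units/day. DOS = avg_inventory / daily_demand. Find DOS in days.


DOS = 546.7433 / 209.1997 = 2.6135

2.6135 days


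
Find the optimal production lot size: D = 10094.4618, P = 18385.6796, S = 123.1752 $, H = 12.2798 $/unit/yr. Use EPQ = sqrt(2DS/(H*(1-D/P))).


1 - D/P = 1 - 0.5490 = 0.4510
H*(1-D/P) = 5.5377
2DS = 2486774.7022
EPQ = sqrt(449062.2117) = 670.1210

670.1210 units


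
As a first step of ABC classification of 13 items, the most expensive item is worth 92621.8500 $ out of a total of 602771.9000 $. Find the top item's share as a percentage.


Top item = 92621.8500
Total = 602771.9000
Percentage = 92621.8500 / 602771.9000 * 100 = 15.3660

15.3660%


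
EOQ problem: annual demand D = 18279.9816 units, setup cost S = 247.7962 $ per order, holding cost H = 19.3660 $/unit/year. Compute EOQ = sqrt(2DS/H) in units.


2*D*S = 2 * 18279.9816 * 247.7962 = 9059419.9531
2*D*S/H = 467800.2661
EOQ = sqrt(467800.2661) = 683.9593

683.9593 units


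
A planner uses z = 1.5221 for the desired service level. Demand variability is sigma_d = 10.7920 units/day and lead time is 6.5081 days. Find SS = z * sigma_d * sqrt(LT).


sqrt(LT) = sqrt(6.5081) = 2.5511
SS = 1.5221 * 10.7920 * 2.5511 = 41.9056

41.9056 units


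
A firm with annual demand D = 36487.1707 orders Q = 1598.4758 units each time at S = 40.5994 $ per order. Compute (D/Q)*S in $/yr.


Number of orders = D/Q = 22.8262
Cost = 22.8262 * 40.5994 = 926.7311

926.7311 $/yr


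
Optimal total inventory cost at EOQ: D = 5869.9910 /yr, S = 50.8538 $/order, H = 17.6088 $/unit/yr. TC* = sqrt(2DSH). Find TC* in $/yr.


2*D*S*H = 10512853.2604
TC* = sqrt(10512853.2604) = 3242.3530

3242.3530 $/yr


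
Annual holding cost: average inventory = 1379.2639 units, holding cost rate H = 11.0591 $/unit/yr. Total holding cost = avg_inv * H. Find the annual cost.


Cost = 1379.2639 * 11.0591 = 15253.4174

15253.4174 $/yr


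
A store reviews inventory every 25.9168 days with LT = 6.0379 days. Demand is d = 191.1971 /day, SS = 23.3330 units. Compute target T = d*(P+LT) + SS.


P + LT = 31.9547
d*(P+LT) = 191.1971 * 31.9547 = 6109.6460
T = 6109.6460 + 23.3330 = 6132.9790

6132.9790 units


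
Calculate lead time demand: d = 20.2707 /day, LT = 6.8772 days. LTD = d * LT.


LTD = 20.2707 * 6.8772 = 139.4057

139.4057 units


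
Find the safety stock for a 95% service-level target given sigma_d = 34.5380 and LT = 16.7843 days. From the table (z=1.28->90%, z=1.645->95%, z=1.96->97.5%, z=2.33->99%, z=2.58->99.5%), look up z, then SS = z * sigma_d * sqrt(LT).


From the table, SL = 95% corresponds to z = 1.645
sqrt(LT) = sqrt(16.7843) = 4.0969
SS = 1.645 * 34.5380 * 4.0969 = 232.7634

232.7634 units


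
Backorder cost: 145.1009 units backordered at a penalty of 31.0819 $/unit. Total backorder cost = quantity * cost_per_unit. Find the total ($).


Total = 145.1009 * 31.0819 = 4510.0117

4510.0117 $


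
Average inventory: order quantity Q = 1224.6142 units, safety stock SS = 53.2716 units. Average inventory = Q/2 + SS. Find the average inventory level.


Q/2 = 612.3071
Avg = 612.3071 + 53.2716 = 665.5787

665.5787 units


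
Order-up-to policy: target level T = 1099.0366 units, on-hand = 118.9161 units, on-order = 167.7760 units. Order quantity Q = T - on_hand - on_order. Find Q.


Inventory position = OH + OO = 118.9161 + 167.7760 = 286.6921
Q = 1099.0366 - 286.6921 = 812.3445

812.3445 units


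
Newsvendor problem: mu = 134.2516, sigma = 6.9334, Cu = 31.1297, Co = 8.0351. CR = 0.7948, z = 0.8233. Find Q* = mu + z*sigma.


CR = Cu/(Cu+Co) = 31.1297/(31.1297+8.0351) = 0.7948
z = 0.8233
Q* = 134.2516 + 0.8233 * 6.9334 = 139.9599

139.9599 units


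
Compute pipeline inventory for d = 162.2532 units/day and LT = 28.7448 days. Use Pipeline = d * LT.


Pipeline = 162.2532 * 28.7448 = 4663.9358

4663.9358 units


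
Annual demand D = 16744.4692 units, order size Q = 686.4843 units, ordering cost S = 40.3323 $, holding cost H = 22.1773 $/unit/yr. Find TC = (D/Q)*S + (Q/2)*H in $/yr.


Ordering cost = D*S/Q = 983.7704
Holding cost = Q*H/2 = 7612.1841
TC = 983.7704 + 7612.1841 = 8595.9546

8595.9546 $/yr


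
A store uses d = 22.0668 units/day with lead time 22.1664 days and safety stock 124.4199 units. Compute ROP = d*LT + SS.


d*LT = 22.0668 * 22.1664 = 489.1415
ROP = 489.1415 + 124.4199 = 613.5614

613.5614 units


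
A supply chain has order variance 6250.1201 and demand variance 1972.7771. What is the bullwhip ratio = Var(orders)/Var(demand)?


BW = 6250.1201 / 1972.7771 = 3.1682

3.1682


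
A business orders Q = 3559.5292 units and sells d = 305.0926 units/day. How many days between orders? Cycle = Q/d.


Cycle = 3559.5292 / 305.0926 = 11.6670

11.6670 days


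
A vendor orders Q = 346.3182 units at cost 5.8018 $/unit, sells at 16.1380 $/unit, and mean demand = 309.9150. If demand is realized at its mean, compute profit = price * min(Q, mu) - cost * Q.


Sales at mu = min(346.3182, 309.9150) = 309.9150
Revenue = 16.1380 * 309.9150 = 5001.4083
Total cost = 5.8018 * 346.3182 = 2009.2689
Profit = 5001.4083 - 2009.2689 = 2992.1393

2992.1393 $


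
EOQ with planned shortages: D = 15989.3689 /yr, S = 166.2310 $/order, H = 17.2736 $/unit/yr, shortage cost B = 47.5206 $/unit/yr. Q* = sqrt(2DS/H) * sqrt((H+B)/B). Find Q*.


sqrt(2DS/H) = 554.7474
sqrt((H+B)/B) = 1.1677
Q* = 554.7474 * 1.1677 = 647.7723

647.7723 units


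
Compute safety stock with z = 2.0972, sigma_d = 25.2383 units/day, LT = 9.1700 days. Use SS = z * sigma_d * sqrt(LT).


sqrt(LT) = sqrt(9.1700) = 3.0282
SS = 2.0972 * 25.2383 * 3.0282 = 160.2819

160.2819 units


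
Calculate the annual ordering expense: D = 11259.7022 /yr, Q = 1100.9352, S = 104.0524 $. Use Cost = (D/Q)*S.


Number of orders = D/Q = 10.2274
Cost = 10.2274 * 104.0524 = 1064.1853

1064.1853 $/yr


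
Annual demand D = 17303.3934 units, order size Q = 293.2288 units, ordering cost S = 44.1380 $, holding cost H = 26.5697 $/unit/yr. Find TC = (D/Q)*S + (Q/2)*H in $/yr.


Ordering cost = D*S/Q = 2604.5776
Holding cost = Q*H/2 = 3895.5006
TC = 2604.5776 + 3895.5006 = 6500.0783

6500.0783 $/yr


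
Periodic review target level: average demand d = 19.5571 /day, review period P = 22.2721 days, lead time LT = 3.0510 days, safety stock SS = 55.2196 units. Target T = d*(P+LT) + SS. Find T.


P + LT = 25.3231
d*(P+LT) = 19.5571 * 25.3231 = 495.2464
T = 495.2464 + 55.2196 = 550.4660

550.4660 units


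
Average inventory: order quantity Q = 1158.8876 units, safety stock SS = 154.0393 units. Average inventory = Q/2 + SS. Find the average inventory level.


Q/2 = 579.4438
Avg = 579.4438 + 154.0393 = 733.4831

733.4831 units


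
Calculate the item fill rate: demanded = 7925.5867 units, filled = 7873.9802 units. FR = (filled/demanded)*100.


FR = 7873.9802 / 7925.5867 * 100 = 99.3489

99.3489%


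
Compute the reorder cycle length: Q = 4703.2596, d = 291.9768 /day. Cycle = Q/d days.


Cycle = 4703.2596 / 291.9768 = 16.1083

16.1083 days


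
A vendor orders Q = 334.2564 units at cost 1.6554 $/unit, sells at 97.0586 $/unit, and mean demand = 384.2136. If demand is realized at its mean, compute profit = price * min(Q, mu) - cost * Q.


Sales at mu = min(334.2564, 384.2136) = 334.2564
Revenue = 97.0586 * 334.2564 = 32442.4582
Total cost = 1.6554 * 334.2564 = 553.3280
Profit = 32442.4582 - 553.3280 = 31889.1302

31889.1302 $


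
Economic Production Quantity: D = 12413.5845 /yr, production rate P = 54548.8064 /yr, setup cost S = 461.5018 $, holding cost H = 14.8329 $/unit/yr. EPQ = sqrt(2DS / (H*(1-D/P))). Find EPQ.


1 - D/P = 1 - 0.2276 = 0.7724
H*(1-D/P) = 11.4574
2DS = 11457783.1824
EPQ = sqrt(1000033.3825) = 1000.0167

1000.0167 units


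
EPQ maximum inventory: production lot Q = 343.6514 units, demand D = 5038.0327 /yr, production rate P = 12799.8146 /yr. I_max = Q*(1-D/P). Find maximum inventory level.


D/P = 0.3936
1 - D/P = 0.6064
I_max = 343.6514 * 0.6064 = 208.3895

208.3895 units


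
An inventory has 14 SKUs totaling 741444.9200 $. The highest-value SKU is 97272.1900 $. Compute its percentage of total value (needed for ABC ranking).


Top item = 97272.1900
Total = 741444.9200
Percentage = 97272.1900 / 741444.9200 * 100 = 13.1193

13.1193%


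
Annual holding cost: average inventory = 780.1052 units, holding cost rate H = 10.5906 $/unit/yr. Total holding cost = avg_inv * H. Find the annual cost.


Cost = 780.1052 * 10.5906 = 8261.7821

8261.7821 $/yr


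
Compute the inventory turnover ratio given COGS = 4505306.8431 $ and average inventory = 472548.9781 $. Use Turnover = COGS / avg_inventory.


Turnover = 4505306.8431 / 472548.9781 = 9.5341

9.5341


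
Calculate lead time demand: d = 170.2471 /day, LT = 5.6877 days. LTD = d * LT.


LTD = 170.2471 * 5.6877 = 968.3144

968.3144 units


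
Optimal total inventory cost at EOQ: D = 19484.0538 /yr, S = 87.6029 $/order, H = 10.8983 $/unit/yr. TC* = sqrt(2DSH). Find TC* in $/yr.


2*D*S*H = 37203736.3200
TC* = sqrt(37203736.3200) = 6099.4866

6099.4866 $/yr


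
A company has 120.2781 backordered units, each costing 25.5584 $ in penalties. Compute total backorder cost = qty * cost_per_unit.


Total = 120.2781 * 25.5584 = 3074.1158

3074.1158 $


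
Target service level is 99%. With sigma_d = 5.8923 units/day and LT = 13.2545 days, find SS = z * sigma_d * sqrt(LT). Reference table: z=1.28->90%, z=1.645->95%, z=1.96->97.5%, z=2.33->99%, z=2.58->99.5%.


From the table, SL = 99% corresponds to z = 2.33
sqrt(LT) = sqrt(13.2545) = 3.6407
SS = 2.33 * 5.8923 * 3.6407 = 49.9830

49.9830 units


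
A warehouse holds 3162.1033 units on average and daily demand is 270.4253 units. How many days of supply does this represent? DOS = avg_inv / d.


DOS = 3162.1033 / 270.4253 = 11.6931

11.6931 days


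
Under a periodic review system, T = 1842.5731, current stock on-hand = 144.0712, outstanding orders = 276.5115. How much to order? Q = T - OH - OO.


Inventory position = OH + OO = 144.0712 + 276.5115 = 420.5827
Q = 1842.5731 - 420.5827 = 1421.9904

1421.9904 units


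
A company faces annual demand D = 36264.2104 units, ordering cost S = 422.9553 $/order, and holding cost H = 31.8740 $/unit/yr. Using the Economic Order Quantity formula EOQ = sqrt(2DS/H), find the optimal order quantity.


2*D*S = 2 * 36264.2104 * 422.9553 = 30676279.9780
2*D*S/H = 962423.2910
EOQ = sqrt(962423.2910) = 981.0317

981.0317 units


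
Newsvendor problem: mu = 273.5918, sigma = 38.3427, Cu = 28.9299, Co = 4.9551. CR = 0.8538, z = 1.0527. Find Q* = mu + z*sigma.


CR = Cu/(Cu+Co) = 28.9299/(28.9299+4.9551) = 0.8538
z = 1.0527
Q* = 273.5918 + 1.0527 * 38.3427 = 313.9552

313.9552 units


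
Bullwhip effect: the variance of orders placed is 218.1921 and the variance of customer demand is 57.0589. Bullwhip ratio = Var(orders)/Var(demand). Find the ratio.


BW = 218.1921 / 57.0589 = 3.8240

3.8240


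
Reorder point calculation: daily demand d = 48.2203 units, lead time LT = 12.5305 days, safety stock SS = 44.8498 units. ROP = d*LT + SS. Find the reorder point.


d*LT = 48.2203 * 12.5305 = 604.2245
ROP = 604.2245 + 44.8498 = 649.0743

649.0743 units


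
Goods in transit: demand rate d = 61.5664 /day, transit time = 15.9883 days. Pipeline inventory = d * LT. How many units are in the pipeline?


Pipeline = 61.5664 * 15.9883 = 984.3421

984.3421 units


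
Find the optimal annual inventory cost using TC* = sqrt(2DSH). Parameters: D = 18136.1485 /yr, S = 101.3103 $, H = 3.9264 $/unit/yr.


2*D*S*H = 14428567.0264
TC* = sqrt(14428567.0264) = 3798.4954

3798.4954 $/yr


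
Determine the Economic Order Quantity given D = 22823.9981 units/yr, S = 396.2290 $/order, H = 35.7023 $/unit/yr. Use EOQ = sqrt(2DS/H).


2*D*S = 2 * 22823.9981 * 396.2290 = 18087059.8863
2*D*S/H = 506607.6944
EOQ = sqrt(506607.6944) = 711.7638

711.7638 units


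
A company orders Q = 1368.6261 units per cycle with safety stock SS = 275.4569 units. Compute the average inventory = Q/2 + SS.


Q/2 = 684.3130
Avg = 684.3130 + 275.4569 = 959.7699

959.7699 units


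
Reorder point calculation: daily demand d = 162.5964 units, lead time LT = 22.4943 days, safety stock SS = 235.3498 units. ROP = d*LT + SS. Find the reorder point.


d*LT = 162.5964 * 22.4943 = 3657.4922
ROP = 3657.4922 + 235.3498 = 3892.8420

3892.8420 units


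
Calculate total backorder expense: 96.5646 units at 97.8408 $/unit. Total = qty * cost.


Total = 96.5646 * 97.8408 = 9447.9577

9447.9577 $


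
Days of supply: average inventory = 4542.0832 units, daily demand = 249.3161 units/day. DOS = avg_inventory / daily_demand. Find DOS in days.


DOS = 4542.0832 / 249.3161 = 18.2182

18.2182 days


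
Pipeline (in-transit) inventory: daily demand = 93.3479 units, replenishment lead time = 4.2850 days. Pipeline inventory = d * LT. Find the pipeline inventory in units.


Pipeline = 93.3479 * 4.2850 = 399.9958

399.9958 units


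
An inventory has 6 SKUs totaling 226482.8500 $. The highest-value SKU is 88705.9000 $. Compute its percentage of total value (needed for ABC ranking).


Top item = 88705.9000
Total = 226482.8500
Percentage = 88705.9000 / 226482.8500 * 100 = 39.1667

39.1667%


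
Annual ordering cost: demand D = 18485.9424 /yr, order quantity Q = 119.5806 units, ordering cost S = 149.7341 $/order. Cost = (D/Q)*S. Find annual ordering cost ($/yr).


Number of orders = D/Q = 154.5898
Cost = 154.5898 * 149.7341 = 23147.3663

23147.3663 $/yr


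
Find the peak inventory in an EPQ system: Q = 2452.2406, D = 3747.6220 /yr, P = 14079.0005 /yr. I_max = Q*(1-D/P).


D/P = 0.2662
1 - D/P = 0.7338
I_max = 2452.2406 * 0.7338 = 1799.4904

1799.4904 units


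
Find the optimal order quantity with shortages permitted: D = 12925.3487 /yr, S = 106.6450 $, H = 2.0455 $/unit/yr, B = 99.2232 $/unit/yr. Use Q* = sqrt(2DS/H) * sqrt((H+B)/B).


sqrt(2DS/H) = 1160.9316
sqrt((H+B)/B) = 1.0103
Q* = 1160.9316 * 1.0103 = 1172.8370

1172.8370 units


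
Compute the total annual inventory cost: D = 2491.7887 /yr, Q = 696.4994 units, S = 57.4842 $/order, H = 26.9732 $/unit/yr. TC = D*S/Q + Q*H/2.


Ordering cost = D*S/Q = 205.6549
Holding cost = Q*H/2 = 9393.4088
TC = 205.6549 + 9393.4088 = 9599.0637

9599.0637 $/yr


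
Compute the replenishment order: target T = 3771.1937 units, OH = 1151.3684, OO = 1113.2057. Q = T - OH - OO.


Inventory position = OH + OO = 1151.3684 + 1113.2057 = 2264.5741
Q = 3771.1937 - 2264.5741 = 1506.6196

1506.6196 units


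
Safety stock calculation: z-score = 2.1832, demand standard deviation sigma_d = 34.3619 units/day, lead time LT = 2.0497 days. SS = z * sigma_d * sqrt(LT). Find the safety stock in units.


sqrt(LT) = sqrt(2.0497) = 1.4317
SS = 2.1832 * 34.3619 * 1.4317 = 107.4029

107.4029 units
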